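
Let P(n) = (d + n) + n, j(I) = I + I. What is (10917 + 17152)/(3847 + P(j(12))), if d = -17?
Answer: 28069/3878 ≈ 7.2380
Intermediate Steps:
j(I) = 2*I
P(n) = -17 + 2*n (P(n) = (-17 + n) + n = -17 + 2*n)
(10917 + 17152)/(3847 + P(j(12))) = (10917 + 17152)/(3847 + (-17 + 2*(2*12))) = 28069/(3847 + (-17 + 2*24)) = 28069/(3847 + (-17 + 48)) = 28069/(3847 + 31) = 28069/3878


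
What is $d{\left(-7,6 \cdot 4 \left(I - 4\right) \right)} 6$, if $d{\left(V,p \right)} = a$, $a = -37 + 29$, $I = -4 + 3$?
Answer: $-48$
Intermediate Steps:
$I = -1$
$a = -8$
$d{\left(V,p \right)} = -8$
$d{\left(-7,6 \cdot 4 \left(I - 4\right) \right)} 6 = \left(-8\right) 6 = -48$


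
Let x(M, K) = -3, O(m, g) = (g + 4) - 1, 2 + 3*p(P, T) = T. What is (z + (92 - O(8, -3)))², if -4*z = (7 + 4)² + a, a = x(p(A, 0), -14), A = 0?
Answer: 15625/4 ≈ 3906.3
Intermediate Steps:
p(P, T) = -⅔ + T/3
O(m, g) = 3 + g (O(m, g) = (4 + g) - 1 = 3 + g)
a = -3
z = -59/2 (z = -((7 + 4)² - 3)/4 = -(11² - 3)/4 = -(121 - 3)/4 = -¼*118 = -59/2 ≈ -29.500)
(z + (92 - O(8, -3)))² = (-59/2 + (92 - (3 - 3)))² = (-59/2 + (92 - 1*0))² = (-59/2 + (92 + 0))² = (-59/2 + 92)² = (125/2)² = 15625/4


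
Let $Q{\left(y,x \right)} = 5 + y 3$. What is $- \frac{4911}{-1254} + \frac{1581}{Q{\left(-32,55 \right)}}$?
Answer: $- \frac{511891}{38038} \approx -13.457$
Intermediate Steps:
$Q{\left(y,x \right)} = 5 + 3 y$
$- \frac{4911}{-1254} + \frac{1581}{Q{\left(-32,55 \right)}} = - \frac{4911}{-1254} + \frac{1581}{5 + 3 \left(-32\right)} = \left(-4911\right) \left(- \frac{1}{1254}\right) + \frac{1581}{5 - 96} = \frac{1637}{418} + \frac{1581}{-91} = \frac{1637}{418} + 1581 \left(- \frac{1}{91}\right) = \frac{1637}{418} - \frac{1581}{91} = - \frac{511891}{38038}$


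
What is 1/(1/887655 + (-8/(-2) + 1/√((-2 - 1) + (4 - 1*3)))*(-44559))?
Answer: -280875481671464490/51626563674363457217507 - 35109435209154975*I*√2/51626563674363457217507 ≈ -5.4405e-6 - 9.6176e-7*I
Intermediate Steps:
1/(1/887655 + (-8/(-2) + 1/√((-2 - 1) + (4 - 1*3)))*(-44559)) = 1/(1/887655 + (-8*(-½) + 1/√(-3 + (4 - 3)))*(-44559)) = 1/(1/887655 + (4 + 1/√(-3 + 1))*(-44559)) = 1/(1/887655 + (4 + 1/√(-2))*(-44559)) = 1/(1/887655 + (4 + 1/(I*√2))*(-44559)) = 1/(1/887655 + (4 + 1*(-I*√2/2))*(-44559)) = 1/(1/887655 + (4 - I*√2/2)*(-44559)) = 1/(1/887655 + (-178236 + 44559*I*√2/2)) = 1/(-158212076579/887655 + 44559*I*√2/2)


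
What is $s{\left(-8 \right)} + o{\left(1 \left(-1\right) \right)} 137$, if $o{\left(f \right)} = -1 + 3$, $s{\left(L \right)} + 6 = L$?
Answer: $260$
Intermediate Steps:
$s{\left(L \right)} = -6 + L$
$o{\left(f \right)} = 2$
$s{\left(-8 \right)} + o{\left(1 \left(-1\right) \right)} 137 = \left(-6 - 8\right) + 2 \cdot 137 = -14 + 274 = 260$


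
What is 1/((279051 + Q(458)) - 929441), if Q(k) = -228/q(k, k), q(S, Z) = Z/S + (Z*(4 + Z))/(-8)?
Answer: -52897/34403679374 ≈ -1.5375e-6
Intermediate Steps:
q(S, Z) = Z/S - Z*(4 + Z)/8 (q(S, Z) = Z/S + (Z*(4 + Z))*(-⅛) = Z/S - Z*(4 + Z)/8)
Q(k) = -228/(1 - k/2 - k²/8) (Q(k) = -228/(-k/2 - k²/8 + k/k) = -228/(-k/2 - k²/8 + 1) = -228/(1 - k/2 - k²/8))
1/((279051 + Q(458)) - 929441) = 1/((279051 + 1824/(-8 + 458*(4 + 458))) - 929441) = 1/((279051 + 1824/(-8 + 458*462)) - 929441) = 1/((279051 + 1824/(-8 + 211596)) - 929441) = 1/((279051 + 1824/211588) - 929441) = 1/((279051 + 1824*(1/211588)) - 929441) = 1/((279051 + 456/52897) - 929441) = 1/(14760961203/52897 - 929441) = 1/(-34403679374/52897) = -52897/34403679374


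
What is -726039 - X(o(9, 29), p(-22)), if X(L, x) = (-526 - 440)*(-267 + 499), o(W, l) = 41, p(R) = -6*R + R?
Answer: -501927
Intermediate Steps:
p(R) = -5*R
X(L, x) = -224112 (X(L, x) = -966*232 = -224112)
-726039 - X(o(9, 29), p(-22)) = -726039 - 1*(-224112) = -726039 + 224112 = -501927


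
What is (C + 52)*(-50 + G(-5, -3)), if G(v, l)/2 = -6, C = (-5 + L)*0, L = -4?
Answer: -3224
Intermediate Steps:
C = 0 (C = (-5 - 4)*0 = -9*0 = 0)
G(v, l) = -12 (G(v, l) = 2*(-6) = -12)
(C + 52)*(-50 + G(-5, -3)) = (0 + 52)*(-50 - 12) = 52*(-62) = -3224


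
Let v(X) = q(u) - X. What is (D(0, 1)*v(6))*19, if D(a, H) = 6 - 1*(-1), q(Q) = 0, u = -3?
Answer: -798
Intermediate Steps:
D(a, H) = 7 (D(a, H) = 6 + 1 = 7)
v(X) = -X (v(X) = 0 - X = -X)
(D(0, 1)*v(6))*19 = (7*(-1*6))*19 = (7*(-6))*19 = -42*19 = -798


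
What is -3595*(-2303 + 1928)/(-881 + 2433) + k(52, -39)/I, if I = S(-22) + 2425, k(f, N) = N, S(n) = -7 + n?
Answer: 807511743/929648 ≈ 868.62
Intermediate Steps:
I = 2396 (I = (-7 - 22) + 2425 = -29 + 2425 = 2396)
-3595*(-2303 + 1928)/(-881 + 2433) + k(52, -39)/I = -3595*(-2303 + 1928)/(-881 + 2433) - 39/2396 = -3595/(1552/(-375)) - 39*1/2396 = -3595/(1552*(-1/375)) - 39/2396 = -3595/(-1552/375) - 39/2396 = -3595*(-375/1552) - 39/2396 = 1348125/1552 - 39/2396 = 807511743/929648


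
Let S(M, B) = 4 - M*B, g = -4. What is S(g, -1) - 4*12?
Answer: -48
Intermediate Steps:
S(M, B) = 4 - B*M
S(g, -1) - 4*12 = (4 - 1*(-1)*(-4)) - 4*12 = (4 - 4) - 48 = 0 - 48 = -48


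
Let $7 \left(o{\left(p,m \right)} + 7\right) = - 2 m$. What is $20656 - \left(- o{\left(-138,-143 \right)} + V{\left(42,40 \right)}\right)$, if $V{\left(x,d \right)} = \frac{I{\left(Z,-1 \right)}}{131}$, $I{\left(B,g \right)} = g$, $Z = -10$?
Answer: $\frac{18972606}{917} \approx 20690.0$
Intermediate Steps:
$o{\left(p,m \right)} = -7 - \frac{2 m}{7}$ ($o{\left(p,m \right)} = -7 + \frac{\left(-2\right) m}{7} = -7 - \frac{2 m}{7}$)
$V{\left(x,d \right)} = - \frac{1}{131}$
$20656 - \left(- o{\left(-138,-143 \right)} + V{\left(42,40 \right)}\right) = 20656 - - \frac{31054}{917} = 20656 + \left(\left(-7 + \frac{286}{7}\right) + \frac{1}{131}\right) = 20656 + \left(\frac{237}{7} + \frac{1}{131}\right) = 20656 + \frac{31054}{917} = \frac{18972606}{917}$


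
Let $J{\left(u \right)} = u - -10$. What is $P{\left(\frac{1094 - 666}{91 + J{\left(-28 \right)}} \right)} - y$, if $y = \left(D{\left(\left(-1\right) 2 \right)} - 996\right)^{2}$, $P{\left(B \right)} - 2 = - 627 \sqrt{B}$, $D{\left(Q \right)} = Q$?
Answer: $-996002 - \frac{1254 \sqrt{7811}}{73} \approx -9.9752 \cdot 10^{5}$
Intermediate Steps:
$J{\left(u \right)} = 10 + u$ ($J{\left(u \right)} = u + 10 = 10 + u$)
$P{\left(B \right)} = 2 - 627 \sqrt{B}$
$y = 996004$ ($y = \left(\left(-1\right) 2 - 996\right)^{2} = \left(-2 - 996\right)^{2} = \left(-998\right)^{2} = 996004$)
$P{\left(\frac{1094 - 666}{91 + J{\left(-28 \right)}} \right)} - y = \left(2 - 627 \sqrt{\frac{1094 - 666}{91 + \left(10 - 28\right)}}\right) - 996004 = \left(2 - 627 \sqrt{\frac{428}{91 - 18}}\right) - 996004 = \left(2 - 627 \sqrt{\frac{428}{73}}\right) - 996004 = \left(2 - 627 \frac{2 \sqrt{7811}}{73}\right) - 996004 = \left(2 - \frac{1254 \sqrt{7811}}{73}\right) - 996004 = -996002 - \frac{1254 \sqrt{7811}}{73}$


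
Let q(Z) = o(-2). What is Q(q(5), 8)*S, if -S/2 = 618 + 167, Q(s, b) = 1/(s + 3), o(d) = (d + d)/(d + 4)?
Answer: -1570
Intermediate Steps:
o(d) = 2*d/(4 + d) (o(d) = (2*d)/(4 + d) = 2*d/(4 + d))
q(Z) = -2 (q(Z) = 2*(-2)/(4 - 2) = 2*(-2)/2 = 2*(-2)*(½) = -2)
Q(s, b) = 1/(3 + s)
S = -1570 (S = -2*(618 + 167) = -2*785 = -1570)
Q(q(5), 8)*S = -1570/(3 - 2) = -1570/1 = 1*(-1570) = -1570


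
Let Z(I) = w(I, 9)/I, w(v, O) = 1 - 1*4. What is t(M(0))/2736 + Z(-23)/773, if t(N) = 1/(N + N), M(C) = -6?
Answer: 80717/583720128 ≈ 0.00013828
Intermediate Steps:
w(v, O) = -3 (w(v, O) = 1 - 4 = -3)
Z(I) = -3/I
t(N) = 1/(2*N)
t(M(0))/2736 + Z(-23)/773 = ((1/2)/(-6))/2736 - 3/(-23)/773 = ((1/2)*(-1/6))*(1/2736) - 3*(-1/23)*(1/773) = -1/12*1/2736 + (3/23)*(1/773) = -1/32832 + 3/17779 = 80717/583720128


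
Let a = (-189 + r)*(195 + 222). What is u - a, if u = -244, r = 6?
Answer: 76067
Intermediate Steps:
a = -76311 (a = (-189 + 6)*(195 + 222) = -183*417 = -76311)
u - a = -244 - 1*(-76311) = -244 + 76311 = 76067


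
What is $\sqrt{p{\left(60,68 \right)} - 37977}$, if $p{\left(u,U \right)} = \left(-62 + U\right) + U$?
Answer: $i \sqrt{37903} \approx 194.69 i$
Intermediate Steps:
$p{\left(u,U \right)} = -62 + 2 U$
$\sqrt{p{\left(60,68 \right)} - 37977} = \sqrt{\left(-62 + 2 \cdot 68\right) - 37977} = \sqrt{\left(-62 + 136\right) - 37977} = \sqrt{74 - 37977} = \sqrt{-37903} = i \sqrt{37903}$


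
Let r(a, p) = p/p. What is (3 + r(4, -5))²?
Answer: 16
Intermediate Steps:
r(a, p) = 1
(3 + r(4, -5))² = (3 + 1)² = 4² = 16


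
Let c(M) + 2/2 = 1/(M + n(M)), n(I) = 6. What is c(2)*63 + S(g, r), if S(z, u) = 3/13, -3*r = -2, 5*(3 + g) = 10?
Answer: -5709/104 ≈ -54.894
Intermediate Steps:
g = -1 (g = -3 + (⅕)*10 = -3 + 2 = -1)
c(M) = -1 + 1/(6 + M) (c(M) = -1 + 1/(M + 6) = -1 + 1/(6 + M))
r = ⅔ (r = -⅓*(-2) = ⅔ ≈ 0.66667)
S(z, u) = 3/13 (S(z, u) = 3*(1/13) = 3/13)
c(2)*63 + S(g, r) = ((-5 - 1*2)/(6 + 2))*63 + 3/13 = ((-5 - 2)/8)*63 + 3/13 = ((⅛)*(-7))*63 + 3/13 = -7/8*63 + 3/13 = -441/8 + 3/13 = -5709/104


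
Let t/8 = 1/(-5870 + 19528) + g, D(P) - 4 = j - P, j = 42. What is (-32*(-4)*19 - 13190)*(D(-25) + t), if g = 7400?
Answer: -4354425970554/6829 ≈ -6.3764e+8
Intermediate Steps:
D(P) = 46 - P (D(P) = 4 + (42 - P) = 46 - P)
t = 404276804/6829 (t = 8*(1/(-5870 + 19528) + 7400) = 8*(1/13658 + 7400) = 8*(101069201/13658) = 404276804/6829 ≈ 59200.)
(-32*(-4)*19 - 13190)*(D(-25) + t) = (-32*(-4)*19 - 13190)*((46 - 1*(-25)) + 404276804/6829) = (128*19 - 13190)*((46 + 25) + 404276804/6829) = (2432 - 13190)*(71 + 404276804/6829) = -10758*404761663/6829 = -4354425970554/6829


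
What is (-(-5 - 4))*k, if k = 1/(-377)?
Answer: -9/377 ≈ -0.023873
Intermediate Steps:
k = -1/377 ≈ -0.0026525
(-(-5 - 4))*k = -(-5 - 4)*(-1/377) = -1*(-9)*(-1/377) = 9*(-1/377) = -9/377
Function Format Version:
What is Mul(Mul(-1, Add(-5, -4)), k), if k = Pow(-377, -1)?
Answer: Rational(-9, 377) ≈ -0.023873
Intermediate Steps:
k = Rational(-1, 377) ≈ -0.0026525
Mul(Mul(-1, Add(-5, -4)), k) = Mul(Mul(-1, Add(-5, -4)), Rational(-1, 377)) = Mul(Mul(-1, -9), Rational(-1, 377)) = Mul(9, Rational(-1, 377)) = Rational(-9, 377)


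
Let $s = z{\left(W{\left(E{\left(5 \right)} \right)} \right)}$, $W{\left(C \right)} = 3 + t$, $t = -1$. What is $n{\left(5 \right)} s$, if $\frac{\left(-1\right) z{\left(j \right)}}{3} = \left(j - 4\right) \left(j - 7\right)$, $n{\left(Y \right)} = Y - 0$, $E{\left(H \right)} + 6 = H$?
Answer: $-150$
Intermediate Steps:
$E{\left(H \right)} = -6 + H$
$n{\left(Y \right)} = Y$ ($n{\left(Y \right)} = Y + \left(-4 + 4\right) = Y + 0 = Y$)
$W{\left(C \right)} = 2$ ($W{\left(C \right)} = 3 - 1 = 2$)
$z{\left(j \right)} = - 3 \left(-7 + j\right) \left(-4 + j\right)$ ($z{\left(j \right)} = - 3 \left(j - 4\right) \left(j - 7\right) = - 3 \left(-4 + j\right) \left(-7 + j\right) = - 3 \left(-7 + j\right) \left(-4 + j\right)$)
$s = -30$ ($s = -84 - 3 \cdot 2^{2} + 33 \cdot 2 = -84 - 12 + 66 = -30$)
$n{\left(5 \right)} s = 5 \left(-30\right) = -150$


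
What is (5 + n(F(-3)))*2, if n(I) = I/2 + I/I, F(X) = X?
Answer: 9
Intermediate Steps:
n(I) = 1 + I/2 (n(I) = I*(½) + 1 = I/2 + 1 = 1 + I/2)
(5 + n(F(-3)))*2 = (5 + (1 + (½)*(-3)))*2 = (5 + (1 - 3/2))*2 = (5 - ½)*2 = (9/2)*2 = 9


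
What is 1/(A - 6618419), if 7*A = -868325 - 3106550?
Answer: -7/50303808 ≈ -1.3915e-7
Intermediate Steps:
A = -3974875/7 (A = (-868325 - 3106550)/7 = (⅐)*(-3974875) = -3974875/7 ≈ -5.6784e+5)
1/(A - 6618419) = 1/(-3974875/7 - 6618419) = 1/(-50303808/7) = -7/50303808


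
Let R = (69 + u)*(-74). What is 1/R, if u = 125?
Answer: -1/14356 ≈ -6.9657e-5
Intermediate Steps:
R = -14356 (R = (69 + 125)*(-74) = 194*(-74) = -14356)
1/R = 1/(-14356) = -1/14356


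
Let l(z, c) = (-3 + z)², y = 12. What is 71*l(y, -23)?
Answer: 5751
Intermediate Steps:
71*l(y, -23) = 71*(-3 + 12)² = 71*9² = 71*81 = 5751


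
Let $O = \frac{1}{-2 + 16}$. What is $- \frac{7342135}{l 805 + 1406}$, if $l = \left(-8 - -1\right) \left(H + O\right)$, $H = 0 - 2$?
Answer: $- \frac{14684270}{24547} \approx -598.21$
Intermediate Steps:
$O = \frac{1}{14} \approx 0.071429$
$H = -2$ ($H = 0 - 2 = -2$)
$l = \frac{27}{2}$ ($l = \left(-8 - -1\right) \left(-2 + \frac{1}{14}\right) = \left(-8 + 1\right) \left(- \frac{27}{14}\right) = \left(-7\right) \left(- \frac{27}{14}\right) = \frac{27}{2} \approx 13.5$)
$- \frac{7342135}{l 805 + 1406} = - \frac{7342135}{\frac{27}{2} \cdot 805 + 1406} = - \frac{7342135}{\frac{21735}{2} + 1406} = - \frac{7342135}{\frac{24547}{2}} = \left(-7342135\right) \frac{2}{24547} = - \frac{14684270}{24547}$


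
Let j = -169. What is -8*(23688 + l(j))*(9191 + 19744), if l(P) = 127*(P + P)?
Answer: 4453212240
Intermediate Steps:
l(P) = 254*P (l(P) = 127*(2*P) = 254*P)
-8*(23688 + l(j))*(9191 + 19744) = -8*(23688 + 254*(-169))*(9191 + 19744) = -8*(23688 - 42926)*28935 = -(-153904)*28935 = -8*(-556651530) = 4453212240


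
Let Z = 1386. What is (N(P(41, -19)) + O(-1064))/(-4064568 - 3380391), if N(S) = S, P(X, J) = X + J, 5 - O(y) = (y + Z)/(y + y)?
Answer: -4127/1131633768 ≈ -3.6469e-6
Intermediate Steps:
O(y) = 5 - (1386 + y)/(2*y) (O(y) = 5 - (y + 1386)/(y + y) = 5 - (1386 + y)/(2*y))
P(X, J) = J + X
(N(P(41, -19)) + O(-1064))/(-4064568 - 3380391) = ((-19 + 41) + (9/2 - 693/(-1064)))/(-4064568 - 3380391) = (22 + (9/2 - 693*(-1/1064)))/(-7444959) = (22 + (9/2 + 99/152))*(-1/7444959) = (22 + 783/152)*(-1/7444959) = (4127/152)*(-1/7444959) = -4127/1131633768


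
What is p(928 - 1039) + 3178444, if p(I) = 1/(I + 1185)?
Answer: 3413648857/1074 ≈ 3.1784e+6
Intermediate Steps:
p(I) = 1/(1185 + I)
p(928 - 1039) + 3178444 = 1/(1185 + (928 - 1039)) + 3178444 = 1/(1185 - 111) + 3178444 = 1/1074 + 3178444 = 3413648857/1074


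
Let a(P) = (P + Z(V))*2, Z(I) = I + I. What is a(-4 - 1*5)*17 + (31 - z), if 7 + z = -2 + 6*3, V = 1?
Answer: -216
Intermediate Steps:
Z(I) = 2*I
z = 9 (z = -7 + (-2 + 6*3) = -7 + (-2 + 18) = -7 + 16 = 9)
a(P) = 4 + 2*P (a(P) = (P + 2*1)*2 = (P + 2)*2 = (2 + P)*2 = 4 + 2*P)
a(-4 - 1*5)*17 + (31 - z) = (4 + 2*(-4 - 1*5))*17 + (31 - 1*9) = (4 + 2*(-4 - 5))*17 + (31 - 9) = (4 + 2*(-9))*17 + 22 = (4 - 18)*17 + 22 = -14*17 + 22 = -238 + 22 = -216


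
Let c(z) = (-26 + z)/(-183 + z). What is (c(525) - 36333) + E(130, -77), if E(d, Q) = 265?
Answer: -12334757/342 ≈ -36067.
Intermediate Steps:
c(z) = (-26 + z)/(-183 + z)
(c(525) - 36333) + E(130, -77) = ((-26 + 525)/(-183 + 525) - 36333) + 265 = (499/342 - 36333) + 265 = -12425387/342 + 265 = -12334757/342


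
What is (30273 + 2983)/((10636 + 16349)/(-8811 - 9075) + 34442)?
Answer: 198272272/205334209 ≈ 0.96561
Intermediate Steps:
(30273 + 2983)/((10636 + 16349)/(-8811 - 9075) + 34442) = 33256/(26985/(-17886) + 34442) = 33256/(26985*(-1/17886) + 34442) = 33256/(-8995/5962 + 34442) = 33256/(205334209/5962) = 33256*(5962/205334209) = 198272272/205334209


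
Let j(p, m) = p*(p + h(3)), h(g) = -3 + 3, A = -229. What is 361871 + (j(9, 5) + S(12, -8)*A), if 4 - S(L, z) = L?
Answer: 363784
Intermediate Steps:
h(g) = 0
j(p, m) = p² (j(p, m) = p*(p + 0) = p*p = p²)
S(L, z) = 4 - L
361871 + (j(9, 5) + S(12, -8)*A) = 361871 + (9² + (4 - 1*12)*(-229)) = 361871 + (81 + (4 - 12)*(-229)) = 361871 + (81 - 8*(-229)) = 361871 + (81 + 1832) = 361871 + 1913 = 363784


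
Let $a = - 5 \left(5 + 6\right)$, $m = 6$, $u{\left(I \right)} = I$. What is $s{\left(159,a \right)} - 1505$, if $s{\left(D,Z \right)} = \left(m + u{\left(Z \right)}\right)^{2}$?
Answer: $896$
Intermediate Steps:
$a = -55$ ($a = \left(-5\right) 11 = -55$)
$s{\left(D,Z \right)} = \left(6 + Z\right)^{2}$
$s{\left(159,a \right)} - 1505 = \left(6 - 55\right)^{2} - 1505 = \left(-49\right)^{2} - 1505 = 2401 - 1505 = 896$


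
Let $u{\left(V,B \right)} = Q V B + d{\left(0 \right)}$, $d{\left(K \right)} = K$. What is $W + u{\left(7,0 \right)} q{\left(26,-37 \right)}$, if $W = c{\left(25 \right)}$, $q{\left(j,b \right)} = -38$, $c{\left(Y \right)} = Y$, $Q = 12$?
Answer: $25$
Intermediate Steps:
$W = 25$
$u{\left(V,B \right)} = 12 B V$ ($u{\left(V,B \right)} = 12 V B + 0 = 12 B V + 0 = 12 B V$)
$W + u{\left(7,0 \right)} q{\left(26,-37 \right)} = 25 + 12 \cdot 0 \cdot 7 \left(-38\right) = 25 + 0 \left(-38\right) = 25 + 0 = 25$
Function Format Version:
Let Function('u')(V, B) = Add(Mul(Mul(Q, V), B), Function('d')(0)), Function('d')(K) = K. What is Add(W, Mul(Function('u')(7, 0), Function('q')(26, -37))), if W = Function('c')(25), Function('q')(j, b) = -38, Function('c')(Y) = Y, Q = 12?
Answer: 25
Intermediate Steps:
W = 25
Function('u')(V, B) = Mul(12, B, V) (Function('u')(V, B) = Add(Mul(Mul(12, V), B), 0) = Add(Mul(12, B, V), 0) = Mul(12, B, V))
Add(W, Mul(Function('u')(7, 0), Function('q')(26, -37))) = Add(25, Mul(Mul(12, 0, 7), -38)) = Add(25, Mul(0, -38)) = Add(25, 0) = 25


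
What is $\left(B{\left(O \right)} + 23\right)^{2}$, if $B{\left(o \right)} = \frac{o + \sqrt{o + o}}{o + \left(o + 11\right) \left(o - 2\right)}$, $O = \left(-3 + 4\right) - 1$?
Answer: $529$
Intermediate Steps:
$O = 0$ ($O = 1 - 1 = 0$)
$B{\left(o \right)} = \frac{o + \sqrt{2} \sqrt{o}}{o + \left(-2 + o\right) \left(11 + o\right)}$ ($B{\left(o \right)} = \frac{o + \sqrt{2 o}}{o + \left(11 + o\right) \left(-2 + o\right)} = \frac{o + \sqrt{2} \sqrt{o}}{o + \left(-2 + o\right) \left(11 + o\right)}$)
$\left(B{\left(O \right)} + 23\right)^{2} = \left(\frac{0 + \sqrt{2} \sqrt{0}}{-22 + 0^{2} + 10 \cdot 0} + 23\right)^{2} = \left(\frac{0 + \sqrt{2} \cdot 0}{-22 + 0 + 0} + 23\right)^{2} = \left(\frac{0 + 0}{-22} + 23\right)^{2} = \left(\left(- \frac{1}{22}\right) 0 + 23\right)^{2} = \left(0 + 23\right)^{2} = 23^{2} = 529$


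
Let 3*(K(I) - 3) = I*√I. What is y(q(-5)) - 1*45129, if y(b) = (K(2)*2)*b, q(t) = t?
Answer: -45159 - 20*√2/3 ≈ -45168.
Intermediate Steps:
K(I) = 3 + I^(3/2)/3 (K(I) = 3 + (I*√I)/3 = 3 + I^(3/2)/3)
y(b) = b*(6 + 4*√2/3) (y(b) = ((3 + 2^(3/2)/3)*2)*b = ((3 + (2*√2)/3)*2)*b = ((3 + 2*√2/3)*2)*b = (6 + 4*√2/3)*b = b*(6 + 4*√2/3))
y(q(-5)) - 1*45129 = (⅔)*(-5)*(9 + 2*√2) - 1*45129 = (-30 - 20*√2/3) - 45129 = -45159 - 20*√2/3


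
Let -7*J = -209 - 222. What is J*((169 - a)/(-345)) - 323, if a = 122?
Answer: -800302/2415 ≈ -331.39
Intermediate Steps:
J = 431/7 (J = -(-209 - 222)/7 = -⅐*(-431) = 431/7 ≈ 61.571)
J*((169 - a)/(-345)) - 323 = 431*((169 - 1*122)/(-345))/7 - 323 = 431*((169 - 122)*(-1/345))/7 - 323 = 431*(47*(-1/345))/7 - 323 = (431/7)*(-47/345) - 323 = -20257/2415 - 323 = -800302/2415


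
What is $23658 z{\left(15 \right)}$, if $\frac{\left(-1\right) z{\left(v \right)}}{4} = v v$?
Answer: $-21292200$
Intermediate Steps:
$z{\left(v \right)} = - 4 v^{2}$ ($z{\left(v \right)} = - 4 v v = - 4 v^{2}$)
$23658 z{\left(15 \right)} = 23658 \left(- 4 \cdot 15^{2}\right) = 23658 \left(\left(-4\right) 225\right) = 23658 \left(-900\right) = -21292200$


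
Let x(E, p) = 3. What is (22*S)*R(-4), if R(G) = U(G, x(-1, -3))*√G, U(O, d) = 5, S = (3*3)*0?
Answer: 0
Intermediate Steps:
S = 0 (S = 9*0 = 0)
R(G) = 5*√G
(22*S)*R(-4) = (22*0)*(5*√(-4)) = 0*(5*(2*I)) = 0*(10*I) = 0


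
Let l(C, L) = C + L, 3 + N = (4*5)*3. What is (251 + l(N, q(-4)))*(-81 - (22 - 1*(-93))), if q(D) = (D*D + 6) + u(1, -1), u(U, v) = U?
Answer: -64876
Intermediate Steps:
q(D) = 7 + D² (q(D) = (D*D + 6) + 1 = (D² + 6) + 1 = (6 + D²) + 1 = 7 + D²)
N = 57 (N = -3 + (4*5)*3 = -3 + 20*3 = -3 + 60 = 57)
(251 + l(N, q(-4)))*(-81 - (22 - 1*(-93))) = (251 + (57 + (7 + (-4)²)))*(-81 - (22 - 1*(-93))) = (251 + (57 + (7 + 16)))*(-81 - (22 + 93)) = (251 + (57 + 23))*(-81 - 1*115) = (251 + 80)*(-81 - 115) = 331*(-196) = -64876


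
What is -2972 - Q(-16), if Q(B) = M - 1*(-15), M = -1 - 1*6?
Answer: -2980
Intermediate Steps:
M = -7 (M = -1 - 6 = -7)
Q(B) = 8 (Q(B) = -7 - 1*(-15) = -7 + 15 = 8)
-2972 - Q(-16) = -2972 - 1*8 = -2972 - 8 = -2980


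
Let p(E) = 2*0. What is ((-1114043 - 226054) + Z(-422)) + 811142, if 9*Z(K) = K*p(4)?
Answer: -528955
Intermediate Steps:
p(E) = 0
Z(K) = 0 (Z(K) = (K*0)/9 = (1/9)*0 = 0)
((-1114043 - 226054) + Z(-422)) + 811142 = ((-1114043 - 226054) + 0) + 811142 = (-1340097 + 0) + 811142 = -1340097 + 811142 = -528955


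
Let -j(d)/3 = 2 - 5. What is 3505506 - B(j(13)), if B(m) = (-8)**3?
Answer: 3506018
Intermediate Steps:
j(d) = 9 (j(d) = -3*(2 - 5) = -3*(-3) = 9)
B(m) = -512
3505506 - B(j(13)) = 3505506 - 1*(-512) = 3505506 + 512 = 3506018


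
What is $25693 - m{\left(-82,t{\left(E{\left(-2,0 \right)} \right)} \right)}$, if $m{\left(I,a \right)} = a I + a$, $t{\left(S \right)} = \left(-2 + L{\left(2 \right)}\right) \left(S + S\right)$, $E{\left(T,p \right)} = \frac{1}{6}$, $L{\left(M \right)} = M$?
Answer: $25693$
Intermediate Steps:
$E{\left(T,p \right)} = \frac{1}{6}$
$t{\left(S \right)} = 0$ ($t{\left(S \right)} = \left(-2 + 2\right) \left(S + S\right) = 0 \cdot 2 S = 0$)
$m{\left(I,a \right)} = a + I a$ ($m{\left(I,a \right)} = I a + a = a + I a$)
$25693 - m{\left(-82,t{\left(E{\left(-2,0 \right)} \right)} \right)} = 25693 - 0 \left(1 - 82\right) = 25693 - 0 \left(-81\right) = 25693 - 0 = 25693 + 0 = 25693$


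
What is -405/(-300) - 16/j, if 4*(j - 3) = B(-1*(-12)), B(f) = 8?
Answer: -37/20 ≈ -1.8500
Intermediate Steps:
j = 5 (j = 3 + (¼)*8 = 3 + 2 = 5)
-405/(-300) - 16/j = -405/(-300) - 16/5 = -405*(-1/300) - 16*⅕ = 27/20 - 16/5 = -37/20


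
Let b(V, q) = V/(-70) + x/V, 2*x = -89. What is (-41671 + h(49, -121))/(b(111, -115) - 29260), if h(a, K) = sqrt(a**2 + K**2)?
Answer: 161891835/113682818 - 3885*sqrt(17042)/113682818 ≈ 1.4196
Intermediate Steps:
x = -89/2 (x = (1/2)*(-89) = -89/2 ≈ -44.500)
b(V, q) = -89/(2*V) - V/70 (b(V, q) = V/(-70) - 89/(2*V) = V*(-1/70) - 89/(2*V) = -V/70 - 89/(2*V) = -89/(2*V) - V/70)
h(a, K) = sqrt(K**2 + a**2)
(-41671 + h(49, -121))/(b(111, -115) - 29260) = (-41671 + sqrt((-121)**2 + 49**2))/((1/70)*(-3115 - 1*111**2)/111 - 29260) = (-41671 + sqrt(14641 + 2401))/((1/70)*(1/111)*(-3115 - 1*12321) - 29260) = (-41671 + sqrt(17042))/((1/70)*(1/111)*(-3115 - 12321) - 29260) = (-41671 + sqrt(17042))/((1/70)*(1/111)*(-15436) - 29260) = (-41671 + sqrt(17042))/(-7718/3885 - 29260) = (-41671 + sqrt(17042))/(-113682818/3885) = (-41671 + sqrt(17042))*(-3885/113682818) = 161891835/113682818 - 3885*sqrt(17042)/113682818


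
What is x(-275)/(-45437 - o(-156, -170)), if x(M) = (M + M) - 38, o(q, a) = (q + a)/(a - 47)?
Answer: 127596/9860155 ≈ 0.012941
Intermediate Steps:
o(q, a) = (a + q)/(-47 + a)
x(M) = -38 + 2*M (x(M) = 2*M - 38 = -38 + 2*M)
x(-275)/(-45437 - o(-156, -170)) = (-38 + 2*(-275))/(-45437 - (-170 - 156)/(-47 - 170)) = (-38 - 550)/(-45437 - (-326)/(-217)) = -588/(-45437 - (-1)*(-326)/217) = -588/(-45437 - 1*326/217) = -588/(-45437 - 326/217) = -588/(-9860155/217) = -588*(-217/9860155) = 127596/9860155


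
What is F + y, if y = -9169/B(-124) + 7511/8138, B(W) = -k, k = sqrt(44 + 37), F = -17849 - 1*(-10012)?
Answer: -499312633/73242 ≈ -6817.3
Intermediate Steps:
F = -7837 (F = -17849 + 10012 = -7837)
k = 9 (k = sqrt(81) = 9)
B(W) = -9 (B(W) = -1*9 = -9)
y = 74684921/73242 (y = -9169/(-9) + 7511/8138 = -9169*(-1/9) + 7511*(1/8138) = 9169/9 + 7511/8138 = 74684921/73242 ≈ 1019.7)
F + y = -7837 + 74684921/73242 = -499312633/73242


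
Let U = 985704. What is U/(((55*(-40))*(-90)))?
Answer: 41071/8250 ≈ 4.9783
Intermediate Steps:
U/(((55*(-40))*(-90))) = 985704/(((55*(-40))*(-90))) = 985704/((-2200*(-90))) = 985704/198000 = 985704*(1/198000) = 41071/8250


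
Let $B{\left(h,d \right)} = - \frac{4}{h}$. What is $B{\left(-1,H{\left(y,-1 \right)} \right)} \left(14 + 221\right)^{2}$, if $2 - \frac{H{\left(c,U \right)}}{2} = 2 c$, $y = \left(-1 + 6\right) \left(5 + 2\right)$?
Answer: $220900$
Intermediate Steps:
$y = 35$ ($y = 5 \cdot 7 = 35$)
$H{\left(c,U \right)} = 4 - 4 c$ ($H{\left(c,U \right)} = 4 - 2 \cdot 2 c = 4 - 4 c$)
$B{\left(-1,H{\left(y,-1 \right)} \right)} \left(14 + 221\right)^{2} = - \frac{4}{-1} \left(14 + 221\right)^{2} = \left(-4\right) \left(-1\right) 235^{2} = 4 \cdot 55225 = 220900$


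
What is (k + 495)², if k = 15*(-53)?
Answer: 90000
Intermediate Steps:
k = -795
(k + 495)² = (-795 + 495)² = (-300)² = 90000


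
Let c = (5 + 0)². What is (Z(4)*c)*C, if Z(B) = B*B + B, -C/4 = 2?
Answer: -4000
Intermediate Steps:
C = -8 (C = -4*2 = -8)
Z(B) = B + B² (Z(B) = B² + B = B + B²)
c = 25 (c = 5² = 25)
(Z(4)*c)*C = ((4*(1 + 4))*25)*(-8) = ((4*5)*25)*(-8) = (20*25)*(-8) = 500*(-8) = -4000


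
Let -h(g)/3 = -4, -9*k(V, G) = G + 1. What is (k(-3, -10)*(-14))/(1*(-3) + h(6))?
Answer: -14/9 ≈ -1.5556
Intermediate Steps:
k(V, G) = -⅑ - G/9 (k(V, G) = -(G + 1)/9 = -(1 + G)/9 = -⅑ - G/9)
h(g) = 12 (h(g) = -3*(-4) = 12)
(k(-3, -10)*(-14))/(1*(-3) + h(6)) = ((-⅑ - ⅑*(-10))*(-14))/(1*(-3) + 12) = ((-⅑ + 10/9)*(-14))/(-3 + 12) = (1*(-14))/9 = -14*⅑ = -14/9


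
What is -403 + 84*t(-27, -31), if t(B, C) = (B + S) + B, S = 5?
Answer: -4519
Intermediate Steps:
t(B, C) = 5 + 2*B (t(B, C) = (B + 5) + B = (5 + B) + B = 5 + 2*B)
-403 + 84*t(-27, -31) = -403 + 84*(5 + 2*(-27)) = -403 + 84*(5 - 54) = -403 + 84*(-49) = -403 - 4116 = -4519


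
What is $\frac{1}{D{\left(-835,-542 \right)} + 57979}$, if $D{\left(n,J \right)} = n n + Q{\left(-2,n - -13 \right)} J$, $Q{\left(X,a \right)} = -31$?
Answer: $\frac{1}{772006} \approx 1.2953 \cdot 10^{-6}$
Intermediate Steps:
$D{\left(n,J \right)} = n^{2} - 31 J$ ($D{\left(n,J \right)} = n n - 31 J = n^{2} - 31 J$)
$\frac{1}{D{\left(-835,-542 \right)} + 57979} = \frac{1}{\left(\left(-835\right)^{2} - -16802\right) + 57979} = \frac{1}{\left(697225 + 16802\right) + 57979} = \frac{1}{714027 + 57979} = \frac{1}{772006}$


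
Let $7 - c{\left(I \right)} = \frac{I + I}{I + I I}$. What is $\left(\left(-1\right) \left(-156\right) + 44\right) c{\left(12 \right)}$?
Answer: $\frac{17800}{13} \approx 1369.2$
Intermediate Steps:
$c{\left(I \right)} = 7 - \frac{2 I}{I + I^{2}}$ ($c{\left(I \right)} = 7 - \frac{I + I}{I + I I} = 7 - \frac{2 I}{I + I^{2}}$)
$\left(\left(-1\right) \left(-156\right) + 44\right) c{\left(12 \right)} = \left(\left(-1\right) \left(-156\right) + 44\right) \frac{5 + 7 \cdot 12}{1 + 12} = \left(156 + 44\right) \frac{5 + 84}{13} = 200 \cdot \frac{1}{13} \cdot 89 = 200 \cdot \frac{89}{13} = \frac{17800}{13}$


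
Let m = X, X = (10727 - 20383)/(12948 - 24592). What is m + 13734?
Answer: 563128/41 ≈ 13735.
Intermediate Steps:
X = 34/41 (X = -9656/(-11644) = -9656*(-1/11644) = 34/41 ≈ 0.82927)
m = 34/41 ≈ 0.82927
m + 13734 = 34/41 + 13734 = 563128/41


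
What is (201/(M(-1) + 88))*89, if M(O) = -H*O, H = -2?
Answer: 17889/86 ≈ 208.01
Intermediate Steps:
M(O) = 2*O (M(O) = -(-2)*O = 2*O)
(201/(M(-1) + 88))*89 = (201/(2*(-1) + 88))*89 = (201/(-2 + 88))*89 = (201/86)*89 = 17889/86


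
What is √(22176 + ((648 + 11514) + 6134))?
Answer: 2*√10118 ≈ 201.18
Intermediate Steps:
√(22176 + ((648 + 11514) + 6134)) = √(22176 + (12162 + 6134)) = √(22176 + 18296) = √40472 = 2*√10118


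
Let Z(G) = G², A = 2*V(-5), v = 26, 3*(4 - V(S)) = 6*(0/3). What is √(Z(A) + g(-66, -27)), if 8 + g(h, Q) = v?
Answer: √82 ≈ 9.0554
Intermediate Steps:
V(S) = 4 (V(S) = 4 - 2*0/3 = 4 - 2*0*(⅓) = 4 - 2*0 = 4 - ⅓*0 = 4 + 0 = 4)
A = 8 (A = 2*4 = 8)
g(h, Q) = 18 (g(h, Q) = -8 + 26 = 18)
√(Z(A) + g(-66, -27)) = √(8² + 18) = √(64 + 18) = √82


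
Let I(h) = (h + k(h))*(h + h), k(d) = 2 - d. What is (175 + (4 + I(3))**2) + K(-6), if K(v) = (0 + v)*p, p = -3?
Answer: 449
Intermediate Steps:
K(v) = -3*v (K(v) = (0 + v)*(-3) = v*(-3) = -3*v)
I(h) = 4*h (I(h) = (h + (2 - h))*(h + h) = 2*(2*h) = 4*h)
(175 + (4 + I(3))**2) + K(-6) = (175 + (4 + 4*3)**2) - 3*(-6) = (175 + (4 + 12)**2) + 18 = (175 + 16**2) + 18 = (175 + 256) + 18 = 431 + 18 = 449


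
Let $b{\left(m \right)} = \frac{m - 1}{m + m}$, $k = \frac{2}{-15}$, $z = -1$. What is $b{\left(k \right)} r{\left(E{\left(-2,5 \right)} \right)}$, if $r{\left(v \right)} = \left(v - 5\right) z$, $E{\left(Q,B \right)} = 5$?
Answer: $0$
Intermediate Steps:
$k = - \frac{2}{15}$ ($k = 2 \left(- \frac{1}{15}\right) = - \frac{2}{15} \approx -0.13333$)
$r{\left(v \right)} = 5 - v$ ($r{\left(v \right)} = \left(v - 5\right) \left(-1\right) = \left(-5 + v\right) \left(-1\right) = 5 - v$)
$b{\left(m \right)} = \frac{-1 + m}{2 m}$
$b{\left(k \right)} r{\left(E{\left(-2,5 \right)} \right)} = \frac{-1 - \frac{2}{15}}{2 \left(- \frac{2}{15}\right)} \left(5 - 5\right) = \frac{1}{2} \left(- \frac{15}{2}\right) \left(- \frac{17}{15}\right) \left(5 - 5\right) = \frac{17}{4} \cdot 0 = 0$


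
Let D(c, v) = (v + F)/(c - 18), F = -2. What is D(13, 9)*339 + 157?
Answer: -1588/5 ≈ -317.60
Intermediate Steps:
D(c, v) = (-2 + v)/(-18 + c) (D(c, v) = (v - 2)/(c - 18) = (-2 + v)/(-18 + c))
D(13, 9)*339 + 157 = ((-2 + 9)/(-18 + 13))*339 + 157 = (7/(-5))*339 + 157 = -⅕*7*339 + 157 = -7/5*339 + 157 = -2373/5 + 157 = -1588/5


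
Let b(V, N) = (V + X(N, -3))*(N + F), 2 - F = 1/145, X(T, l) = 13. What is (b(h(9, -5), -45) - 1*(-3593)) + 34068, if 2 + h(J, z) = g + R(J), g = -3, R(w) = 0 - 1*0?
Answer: 5410957/145 ≈ 37317.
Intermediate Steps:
R(w) = 0 (R(w) = 0 + 0 = 0)
F = 289/145 (F = 2 - 1/145 = 289/145 ≈ 1.9931)
h(J, z) = -5 (h(J, z) = -2 + (-3 + 0) = -2 - 3 = -5)
b(V, N) = (13 + V)*(289/145 + N) (b(V, N) = (V + 13)*(N + 289/145) = (13 + V)*(289/145 + N))
(b(h(9, -5), -45) - 1*(-3593)) + 34068 = ((3757/145 + 13*(-45) + (289/145)*(-5) - 45*(-5)) - 1*(-3593)) + 34068 = ((3757/145 - 585 - 289/29 + 225) + 3593) + 34068 = (-49888/145 + 3593) + 34068 = 471097/145 + 34068 = 5410957/145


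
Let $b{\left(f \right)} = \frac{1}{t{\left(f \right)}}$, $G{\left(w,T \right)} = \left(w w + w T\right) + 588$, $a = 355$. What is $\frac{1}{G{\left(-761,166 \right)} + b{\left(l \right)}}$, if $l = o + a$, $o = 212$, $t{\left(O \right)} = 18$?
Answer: $\frac{18}{8160895} \approx 2.2056 \cdot 10^{-6}$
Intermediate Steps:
$G{\left(w,T \right)} = 588 + w^{2} + T w$ ($G{\left(w,T \right)} = \left(w^{2} + T w\right) + 588 = 588 + w^{2} + T w$)
$l = 567$ ($l = 212 + 355 = 567$)
$b{\left(f \right)} = \frac{1}{18}$
$\frac{1}{G{\left(-761,166 \right)} + b{\left(l \right)}} = \frac{1}{\left(588 + \left(-761\right)^{2} + 166 \left(-761\right)\right) + \frac{1}{18}} = \frac{1}{\left(588 + 579121 - 126326\right) + \frac{1}{18}} = \frac{1}{453383 + \frac{1}{18}} = \frac{1}{\frac{8160895}{18}} = \frac{18}{8160895}$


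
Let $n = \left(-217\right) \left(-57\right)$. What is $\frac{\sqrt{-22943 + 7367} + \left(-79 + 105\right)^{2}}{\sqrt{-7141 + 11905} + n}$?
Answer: $\frac{2787148}{50995799} - \frac{1352 \sqrt{1191}}{152987397} - \frac{4 i \sqrt{515306}}{50995799} + \frac{8246 i \sqrt{3894}}{50995799} \approx 0.054349 + 0.010034 i$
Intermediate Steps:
$n = 12369$
$\frac{\sqrt{-22943 + 7367} + \left(-79 + 105\right)^{2}}{\sqrt{-7141 + 11905} + n} = \frac{\sqrt{-22943 + 7367} + \left(-79 + 105\right)^{2}}{\sqrt{-7141 + 11905} + 12369} = \frac{\sqrt{-15576} + 26^{2}}{\sqrt{4764} + 12369} = \frac{2 i \sqrt{3894} + 676}{2 \sqrt{1191} + 12369} = \frac{676 + 2 i \sqrt{3894}}{12369 + 2 \sqrt{1191}}$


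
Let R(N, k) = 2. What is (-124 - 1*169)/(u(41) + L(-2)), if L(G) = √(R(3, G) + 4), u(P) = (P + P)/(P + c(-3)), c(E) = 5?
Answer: 276299/1493 - 154997*√6/1493 ≈ -69.233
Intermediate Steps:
u(P) = 2*P/(5 + P) (u(P) = (P + P)/(P + 5) = (2*P)/(5 + P) = 2*P/(5 + P))
L(G) = √6 (L(G) = √(2 + 4) = √6)
(-124 - 1*169)/(u(41) + L(-2)) = (-124 - 1*169)/(2*41/(5 + 41) + √6) = (-124 - 169)/(2*41/46 + √6) = -293/(2*41*(1/46) + √6) = -293/(41/23 + √6)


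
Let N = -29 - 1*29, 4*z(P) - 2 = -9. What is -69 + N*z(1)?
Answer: 65/2 ≈ 32.500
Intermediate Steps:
z(P) = -7/4 (z(P) = ½ + (¼)*(-9) = ½ - 9/4 = -7/4)
N = -58 (N = -29 - 29 = -58)
-69 + N*z(1) = -69 - 58*(-7/4) = -69 + 203/2 = 65/2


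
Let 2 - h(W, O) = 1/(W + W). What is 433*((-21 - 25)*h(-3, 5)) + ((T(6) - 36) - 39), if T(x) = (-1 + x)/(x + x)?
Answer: -172921/4 ≈ -43230.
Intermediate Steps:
h(W, O) = 2 - 1/(2*W) (h(W, O) = 2 - 1/(W + W) = 2 - 1/(2*W))
T(x) = (-1 + x)/(2*x) (T(x) = (-1 + x)/((2*x)) = (-1 + x)*(1/(2*x)) = (-1 + x)/(2*x))
433*((-21 - 25)*h(-3, 5)) + ((T(6) - 36) - 39) = 433*((-21 - 25)*(2 - ½/(-3))) + (((½)*(-1 + 6)/6 - 36) - 39) = 433*(-46*(2 - ½*(-⅓))) + (((½)*(⅙)*5 - 36) - 39) = 433*(-46*(2 + ⅙)) + ((5/12 - 36) - 39) = 433*(-46*13/6) + (-427/12 - 39) = 433*(-299/3) - 895/12 = -129467/3 - 895/12 = -172921/4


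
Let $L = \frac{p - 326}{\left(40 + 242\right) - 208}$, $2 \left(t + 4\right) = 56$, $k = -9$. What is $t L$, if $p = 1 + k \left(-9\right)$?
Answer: $- \frac{2928}{37} \approx -79.135$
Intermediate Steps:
$t = 24$ ($t = -4 + \frac{1}{2} \cdot 56 = -4 + 28 = 24$)
$p = 82$ ($p = 1 - -81 = 1 + 81 = 82$)
$L = - \frac{122}{37}$ ($L = \frac{82 - 326}{\left(40 + 242\right) - 208} = - \frac{244}{282 - 208} = - \frac{244}{74} = \left(-244\right) \frac{1}{74} = - \frac{122}{37} \approx -3.2973$)
$t L = 24 \left(- \frac{122}{37}\right) = - \frac{2928}{37}$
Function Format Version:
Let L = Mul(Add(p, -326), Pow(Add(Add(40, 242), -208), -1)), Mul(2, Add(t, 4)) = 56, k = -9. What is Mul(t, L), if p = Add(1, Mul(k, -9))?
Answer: Rational(-2928, 37) ≈ -79.135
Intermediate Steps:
t = 24 (t = Add(-4, Mul(Rational(1, 2), 56)) = Add(-4, 28) = 24)
p = 82 (p = Add(1, Mul(-9, -9)) = Add(1, 81) = 82)
L = Rational(-122, 37) (L = Mul(Add(82, -326), Pow(Add(Add(40, 242), -208), -1)) = Mul(-244, Pow(Add(282, -208), -1)) = Mul(-244, Pow(74, -1)) = Mul(-244, Rational(1, 74)) = Rational(-122, 37) ≈ -3.2973)
Mul(t, L) = Mul(24, Rational(-122, 37)) = Rational(-2928, 37)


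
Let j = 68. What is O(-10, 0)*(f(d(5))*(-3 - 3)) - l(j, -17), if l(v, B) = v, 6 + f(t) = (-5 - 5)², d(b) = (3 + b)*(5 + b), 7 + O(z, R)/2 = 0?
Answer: 7828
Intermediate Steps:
O(z, R) = -14 (O(z, R) = -14 + 2*0 = -14 + 0 = -14)
f(t) = 94 (f(t) = -6 + (-5 - 5)² = -6 + (-10)² = -6 + 100 = 94)
O(-10, 0)*(f(d(5))*(-3 - 3)) - l(j, -17) = -1316*(-3 - 3) - 1*68 = -1316*(-6) - 68 = -14*(-564) - 68 = 7896 - 68 = 7828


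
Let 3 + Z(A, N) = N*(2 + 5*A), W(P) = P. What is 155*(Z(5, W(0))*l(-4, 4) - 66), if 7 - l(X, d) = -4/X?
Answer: -13020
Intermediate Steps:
l(X, d) = 7 + 4/X (l(X, d) = 7 - (-4)/X = 7 + 4/X)
Z(A, N) = -3 + N*(2 + 5*A)
155*(Z(5, W(0))*l(-4, 4) - 66) = 155*((-3 + 2*0 + 5*5*0)*(7 + 4/(-4)) - 66) = 155*((-3 + 0 + 0)*(7 + 4*(-¼)) - 66) = 155*(-3*(7 - 1) - 66) = 155*(-3*6 - 66) = 155*(-18 - 66) = 155*(-84) = -13020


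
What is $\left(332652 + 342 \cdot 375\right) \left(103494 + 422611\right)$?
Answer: $242482846710$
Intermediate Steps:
$\left(332652 + 342 \cdot 375\right) \left(103494 + 422611\right) = \left(332652 + 128250\right) 526105 = 460902 \cdot 526105 = 242482846710$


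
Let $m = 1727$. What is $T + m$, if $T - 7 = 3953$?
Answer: $5687$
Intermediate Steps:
$T = 3960$ ($T = 7 + 3953 = 3960$)
$T + m = 3960 + 1727 = 5687$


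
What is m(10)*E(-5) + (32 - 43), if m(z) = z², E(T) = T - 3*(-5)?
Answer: 989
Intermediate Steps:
E(T) = 15 + T (E(T) = T + 15 = 15 + T)
m(10)*E(-5) + (32 - 43) = 10²*(15 - 5) + (32 - 43) = 100*10 - 11 = 1000 - 11 = 989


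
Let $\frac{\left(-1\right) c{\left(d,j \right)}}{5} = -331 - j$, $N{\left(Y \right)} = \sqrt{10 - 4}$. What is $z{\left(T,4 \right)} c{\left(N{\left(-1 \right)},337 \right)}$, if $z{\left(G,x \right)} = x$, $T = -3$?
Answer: $13360$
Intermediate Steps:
$N{\left(Y \right)} = \sqrt{6}$
$c{\left(d,j \right)} = 1655 + 5 j$ ($c{\left(d,j \right)} = - 5 \left(-331 - j\right) = 1655 + 5 j$)
$z{\left(T,4 \right)} c{\left(N{\left(-1 \right)},337 \right)} = 4 \left(1655 + 5 \cdot 337\right) = 4 \left(1655 + 1685\right) = 4 \cdot 3340 = 13360$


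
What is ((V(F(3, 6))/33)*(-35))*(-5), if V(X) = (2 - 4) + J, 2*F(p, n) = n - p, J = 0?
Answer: -350/33 ≈ -10.606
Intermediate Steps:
F(p, n) = n/2 - p/2 (F(p, n) = (n - p)/2 = n/2 - p/2)
V(X) = -2 (V(X) = (2 - 4) + 0 = -2 + 0 = -2)
((V(F(3, 6))/33)*(-35))*(-5) = (-2/33*(-35))*(-5) = (-2*1/33*(-35))*(-5) = -2/33*(-35)*(-5) = (70/33)*(-5) = -350/33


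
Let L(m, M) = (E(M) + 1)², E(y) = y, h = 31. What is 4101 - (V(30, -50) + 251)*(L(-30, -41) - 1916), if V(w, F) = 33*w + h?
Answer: 406053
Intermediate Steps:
V(w, F) = 31 + 33*w (V(w, F) = 33*w + 31 = 31 + 33*w)
L(m, M) = (1 + M)² (L(m, M) = (M + 1)² = (1 + M)²)
4101 - (V(30, -50) + 251)*(L(-30, -41) - 1916) = 4101 - ((31 + 33*30) + 251)*((1 - 41)² - 1916) = 4101 - ((31 + 990) + 251)*((-40)² - 1916) = 4101 - (1021 + 251)*(1600 - 1916) = 4101 - 1272*(-316) = 4101 - 1*(-401952) = 4101 + 401952 = 406053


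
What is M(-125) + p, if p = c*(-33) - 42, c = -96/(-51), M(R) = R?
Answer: -3895/17 ≈ -229.12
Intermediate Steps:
c = 32/17 (c = -96*(-1/51) = 32/17 ≈ 1.8824)
p = -1770/17 (p = (32/17)*(-33) - 42 = -1056/17 - 42 = -1770/17 ≈ -104.12)
M(-125) + p = -125 - 1770/17 = -3895/17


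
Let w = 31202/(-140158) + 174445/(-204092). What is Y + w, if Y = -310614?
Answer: -4442591795896999/14302563268 ≈ -3.1062e+5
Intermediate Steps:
w = -15408970447/14302563268 (w = 31202*(-1/140158) + 174445*(-1/204092) = -15601/70079 - 174445/204092 = -15408970447/14302563268 ≈ -1.0774)
Y + w = -310614 - 15408970447/14302563268 = -4442591795896999/14302563268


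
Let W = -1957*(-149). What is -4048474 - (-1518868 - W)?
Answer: -2238013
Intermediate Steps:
W = 291593
-4048474 - (-1518868 - W) = -4048474 - (-1518868 - 1*291593) = -4048474 - (-1518868 - 291593) = -4048474 - 1*(-1810461) = -4048474 + 1810461 = -2238013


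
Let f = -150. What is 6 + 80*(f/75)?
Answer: -154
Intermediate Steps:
6 + 80*(f/75) = 6 + 80*(-150/75) = 6 + 80*(-150*1/75) = 6 + 80*(-2) = 6 - 160 = -154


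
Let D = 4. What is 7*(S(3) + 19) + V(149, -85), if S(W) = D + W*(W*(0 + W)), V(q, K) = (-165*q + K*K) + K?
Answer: -17095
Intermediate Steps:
V(q, K) = K + K**2 - 165*q (V(q, K) = (-165*q + K**2) + K = (K**2 - 165*q) + K = K + K**2 - 165*q)
S(W) = 4 + W**3 (S(W) = 4 + W*(W*(0 + W)) = 4 + W*(W*W) = 4 + W*W**2 = 4 + W**3)
7*(S(3) + 19) + V(149, -85) = 7*((4 + 3**3) + 19) + (-85 + (-85)**2 - 165*149) = 7*((4 + 27) + 19) + (-85 + 7225 - 24585) = 7*(31 + 19) - 17445 = 7*50 - 17445 = 350 - 17445 = -17095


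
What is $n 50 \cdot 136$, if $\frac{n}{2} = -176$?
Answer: $-2393600$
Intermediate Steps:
$n = -352$ ($n = 2 \left(-176\right) = -352$)
$n 50 \cdot 136 = \left(-352\right) 50 \cdot 136 = \left(-17600\right) 136 = -2393600$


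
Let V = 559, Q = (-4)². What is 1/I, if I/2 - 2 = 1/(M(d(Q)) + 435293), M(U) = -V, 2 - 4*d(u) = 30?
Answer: 217367/869469 ≈ 0.25000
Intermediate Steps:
Q = 16
d(u) = -7 (d(u) = ½ - ¼*30 = ½ - 15/2 = -7)
M(U) = -559 (M(U) = -1*559 = -559)
I = 869469/217367 (I = 4 + 2/(-559 + 435293) = 4 + 2/434734 = 4 + 2*(1/434734) = 4 + 1/217367 = 869469/217367 ≈ 4.0000)
1/I = 1/(869469/217367) = 217367/869469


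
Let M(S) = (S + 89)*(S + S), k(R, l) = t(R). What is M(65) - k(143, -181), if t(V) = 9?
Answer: 20011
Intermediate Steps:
k(R, l) = 9
M(S) = 2*S*(89 + S) (M(S) = (89 + S)*(2*S) = 2*S*(89 + S))
M(65) - k(143, -181) = 2*65*(89 + 65) - 1*9 = 2*65*154 - 9 = 20020 - 9 = 20011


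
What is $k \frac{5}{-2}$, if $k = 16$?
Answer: $-40$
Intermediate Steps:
$k \frac{5}{-2} = 16 \frac{5}{-2} = 16 \cdot 5 \left(- \frac{1}{2}\right) = 16 \left(- \frac{5}{2}\right) = -40$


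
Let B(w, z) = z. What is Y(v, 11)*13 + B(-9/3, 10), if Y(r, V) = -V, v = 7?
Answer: -133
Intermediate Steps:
Y(v, 11)*13 + B(-9/3, 10) = -1*11*13 + 10 = -11*13 + 10 = -143 + 10 = -133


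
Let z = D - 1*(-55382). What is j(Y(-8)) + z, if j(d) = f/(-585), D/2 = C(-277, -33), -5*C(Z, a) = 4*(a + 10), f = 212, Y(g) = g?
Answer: 32419786/585 ≈ 55418.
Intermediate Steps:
C(Z, a) = -8 - 4*a/5 (C(Z, a) = -4*(a + 10)/5 = -4*(10 + a)/5 = -(40 + 4*a)/5 = -8 - 4*a/5)
D = 184/5 (D = 2*(-8 - ⅘*(-33)) = 2*(-8 + 132/5) = 2*(92/5) = 184/5 ≈ 36.800)
j(d) = -212/585 (j(d) = 212/(-585) = 212*(-1/585) = -212/585)
z = 277094/5 (z = 184/5 - 1*(-55382) = 184/5 + 55382 = 277094/5 ≈ 55419.)
j(Y(-8)) + z = -212/585 + 277094/5 = 32419786/585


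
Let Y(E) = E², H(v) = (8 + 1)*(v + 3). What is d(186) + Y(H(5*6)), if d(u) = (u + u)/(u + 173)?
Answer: 31667403/359 ≈ 88210.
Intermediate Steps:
d(u) = 2*u/(173 + u) (d(u) = (2*u)/(173 + u) = 2*u/(173 + u))
H(v) = 27 + 9*v (H(v) = 9*(3 + v) = 27 + 9*v)
d(186) + Y(H(5*6)) = 2*186/(173 + 186) + (27 + 9*(5*6))² = 2*186/359 + (27 + 9*30)² = 2*186*(1/359) + (27 + 270)² = 372/359 + 297² = 372/359 + 88209 = 31667403/359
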